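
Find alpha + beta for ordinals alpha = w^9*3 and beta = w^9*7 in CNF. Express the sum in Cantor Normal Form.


Ordinal addition w^9*3 + w^9*7:
Both terms have the same exponent 9.
w^e*c + w^e*d = w^e*(c+d).
Result = w^9*(3+7) = w^9*10

w^9*10


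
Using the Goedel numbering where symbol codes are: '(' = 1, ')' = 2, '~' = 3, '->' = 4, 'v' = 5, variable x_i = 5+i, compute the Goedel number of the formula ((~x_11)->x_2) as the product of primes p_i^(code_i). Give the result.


Formula: ((~x_11)->x_2)
Symbol codes: [1, 1, 3, 16, 2, 4, 7, 2]
Primes: [2, 3, 5, 7, 11, 13, 17, 19]
p_1^1 = 2^1 = 2
p_2^1 = 3^1 = 3
p_3^3 = 5^3 = 125
p_4^16 = 7^16 = 33232930569601
p_5^2 = 11^2 = 121
p_6^4 = 13^4 = 28561
p_7^7 = 17^7 = 410338673
p_8^2 = 19^2 = 361
Product = 12759637453541574059580837515544750

12759637453541574059580837515544750


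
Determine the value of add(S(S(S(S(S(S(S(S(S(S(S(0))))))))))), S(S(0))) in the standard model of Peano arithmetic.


add(S^11(0), S^2(0)):
S^11(0) = 11
S^2(0) = 2
11 + 2 = 13

13


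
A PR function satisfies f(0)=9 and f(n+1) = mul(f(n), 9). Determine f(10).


f(0) = 9
f(1) = mul(f(0), 9) = mul(9, 9) = 81
f(2) = mul(f(1), 9) = mul(81, 9) = 729
f(3) = mul(f(2), 9) = mul(729, 9) = 6561
f(4) = mul(f(3), 9) = mul(6561, 9) = 59049
f(5) = mul(f(4), 9) = mul(59049, 9) = 531441
f(6) = mul(f(5), 9) = mul(531441, 9) = 4782969
f(7) = mul(f(6), 9) = mul(4782969, 9) = 43046721
f(8) = mul(f(7), 9) = mul(43046721, 9) = 387420489
f(9) = mul(f(8), 9) = mul(387420489, 9) = 3486784401
f(10) = mul(f(9), 9) = mul(3486784401, 9) = 31381059609


31381059609


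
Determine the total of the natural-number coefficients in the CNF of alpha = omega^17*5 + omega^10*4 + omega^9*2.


CNF: omega^17*5 + omega^10*4 + omega^9*2
Coefficients: 5 + 4 + 2 = 11

11


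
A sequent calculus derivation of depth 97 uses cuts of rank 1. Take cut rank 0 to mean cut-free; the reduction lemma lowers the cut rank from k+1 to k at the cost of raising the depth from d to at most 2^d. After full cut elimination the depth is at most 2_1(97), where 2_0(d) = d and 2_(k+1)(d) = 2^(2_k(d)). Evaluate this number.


Each rank reduction sends depth d to at most 2^d; cut rank r needs r reductions.
2_0(97) = 97
2_1(97) = 2^97 = 158456325028528675187087900672
Cut-free depth bound = 158456325028528675187087900672

158456325028528675187087900672


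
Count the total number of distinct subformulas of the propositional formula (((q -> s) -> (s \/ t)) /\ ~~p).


Formula: (((q -> s) -> (s \/ t)) /\ ~~p)
Subformulas found:
  1. q
  2. s
  3. t
  4. p
  5. ~p
  6. ~~p
  7. (s \/ t)
  8. (q -> s)
  9. ((q -> s) -> (s \/ t))
  10. (((q -> s) -> (s \/ t)) /\ ~~p)
Total distinct subformulas = 10

10


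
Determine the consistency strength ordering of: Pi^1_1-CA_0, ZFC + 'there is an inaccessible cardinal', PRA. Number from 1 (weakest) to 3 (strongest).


Ordering by consistency strength:
1. PRA
2. Pi^1_1-CA_0
3. ZFC + 'there is an inaccessible cardinal'


Pi^1_1-CA_0=2, ZFC + 'there is an inaccessible cardinal'=3, PRA=1


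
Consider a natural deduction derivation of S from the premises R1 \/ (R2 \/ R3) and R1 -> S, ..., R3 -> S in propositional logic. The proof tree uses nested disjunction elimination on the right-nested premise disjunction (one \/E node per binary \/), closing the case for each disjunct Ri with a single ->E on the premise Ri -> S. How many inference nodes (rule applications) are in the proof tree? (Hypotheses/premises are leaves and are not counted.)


The premise R1 \/ (R2 \/ R3) contains 3 disjuncts, hence 2 binary \/ connectives.
- Each binary \/ is eliminated once: 2 \/E nodes.
- Each of the 3 cases Ri derives S by one ->E with Ri -> S: 3 ->E nodes.
Total = 2 + 3 = 5

5


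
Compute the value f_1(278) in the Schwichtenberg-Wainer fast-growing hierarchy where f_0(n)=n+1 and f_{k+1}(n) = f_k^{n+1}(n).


f_1(278) = f_0^279(278)
f_0 adds 1 each time, applied 279 times.
f_1(278) = 278 + 279 = 557

557


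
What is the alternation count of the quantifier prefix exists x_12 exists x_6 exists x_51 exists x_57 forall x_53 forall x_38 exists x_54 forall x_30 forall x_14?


Walk the prefix and count type changes:
  position 1: exists -> exists
  position 2: exists -> exists
  position 3: exists -> exists
  position 4: exists -> forall <-- alternation
  position 5: forall -> forall
  position 6: forall -> exists <-- alternation
  position 7: exists -> forall <-- alternation
  position 8: forall -> forall
Total alternations = 3

3


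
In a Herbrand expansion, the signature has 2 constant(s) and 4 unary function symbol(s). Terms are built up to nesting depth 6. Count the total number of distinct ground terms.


Herbrand terms by depth:
Depth 0: 2 constants
Depth 1: 8 new terms (running total: 10)
Depth 2: 32 new terms (running total: 42)
Depth 3: 128 new terms (running total: 170)
Depth 4: 512 new terms (running total: 682)
Depth 5: 2048 new terms (running total: 2730)
Depth 6: 8192 new terms (running total: 10922)
Total distinct ground terms = 10922

10922


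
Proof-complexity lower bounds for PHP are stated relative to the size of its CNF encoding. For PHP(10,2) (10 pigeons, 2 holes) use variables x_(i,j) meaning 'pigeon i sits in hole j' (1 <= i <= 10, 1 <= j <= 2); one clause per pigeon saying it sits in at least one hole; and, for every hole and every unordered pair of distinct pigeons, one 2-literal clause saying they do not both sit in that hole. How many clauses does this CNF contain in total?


PHP(10,2): 10 pigeons, 2 holes, 10*2 = 20 variables.
- pigeon clauses: one per pigeon -> 10 clauses
- hole clauses: 2 holes * C(10,2) = 2 * 45 -> 90 clauses
Total clauses = 10 + 90 = 100

100


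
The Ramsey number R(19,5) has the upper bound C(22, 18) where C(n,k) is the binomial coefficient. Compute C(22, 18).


R(19,5) <= C(19+5-2, 19-1) = C(22, 18)
C(22, 18) = 22! / (18! * 4!)
= 7315

7315


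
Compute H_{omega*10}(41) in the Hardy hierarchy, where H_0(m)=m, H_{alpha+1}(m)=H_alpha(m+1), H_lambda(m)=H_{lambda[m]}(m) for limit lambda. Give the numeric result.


H_{omega*10}(41):
For the Hardy hierarchy, H_{omega*k}(n) = 2^k * n.
2^10 = 1024.
1024 * 41 = 41984

41984


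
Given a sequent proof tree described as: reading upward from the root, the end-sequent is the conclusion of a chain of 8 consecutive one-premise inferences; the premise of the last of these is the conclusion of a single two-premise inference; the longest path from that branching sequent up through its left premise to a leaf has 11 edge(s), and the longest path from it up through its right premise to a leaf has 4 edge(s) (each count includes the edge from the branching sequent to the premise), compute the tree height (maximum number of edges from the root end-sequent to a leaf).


Longest path through the left premise: 11 edges (measured from the branching sequent)
Longest path through the right premise: 4 edges
Height of the subtree rooted at the branching sequent: max(11, 4) = 11
The branching sequent sits 8 edges above the root (the chain of one-premise inferences), so height = 11 + 8 = 19

19


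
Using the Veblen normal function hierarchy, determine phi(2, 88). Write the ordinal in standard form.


phi(2, 88):
phi(2, beta) = zeta_beta (the beta-th zeta number, fixed point of epsilon).
phi(2, 88) = zeta_88

zeta_88


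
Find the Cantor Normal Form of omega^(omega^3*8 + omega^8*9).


omega^(omega^3*8 + omega^8*9):
In ordinal addition a term is absorbed by a following term of strictly larger exponent: 3 < 8, so omega^3*8 + omega^8*9 = omega^8*9.
omega raised to a CNF ordinal is a single CNF term: Result = omega^(omega^8*9)

omega^(omega^8*9)


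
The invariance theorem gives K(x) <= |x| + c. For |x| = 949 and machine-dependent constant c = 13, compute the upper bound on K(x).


K(x) <= |x| + c = 949 + 13 = 962

962


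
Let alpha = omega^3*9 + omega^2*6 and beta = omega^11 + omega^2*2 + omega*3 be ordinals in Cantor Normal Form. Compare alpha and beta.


Compare term by term from highest exponent:
alpha = omega^3*9 + omega^2*6
beta = omega^11 + omega^2*2 + omega*3
Term 1: alpha has omega^3*9, beta has omega^11*1
Term 2: alpha has omega^2*6, beta has omega^2*2
Term 3: alpha has omega^0*0, beta has omega^1*3
Result: alpha < beta

alpha < beta


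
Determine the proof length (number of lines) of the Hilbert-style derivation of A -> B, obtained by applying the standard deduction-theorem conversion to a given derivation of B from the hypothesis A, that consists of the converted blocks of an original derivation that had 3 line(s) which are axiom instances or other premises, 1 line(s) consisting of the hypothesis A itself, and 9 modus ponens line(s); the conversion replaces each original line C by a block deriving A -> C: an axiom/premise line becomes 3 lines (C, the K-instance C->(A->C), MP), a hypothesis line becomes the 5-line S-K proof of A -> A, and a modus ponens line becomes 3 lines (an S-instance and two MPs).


Deduction-theorem conversion, block by block:
- 3 axiom/premise lines -> 3 lines each = 9
- 1 hypothesis lines -> 5 lines each (identity proof A->A) = 5
- 9 MP lines -> 3 lines each (S-instance, MP, MP) = 27
Total = 9 + 5 + 27 = 41 lines.

41


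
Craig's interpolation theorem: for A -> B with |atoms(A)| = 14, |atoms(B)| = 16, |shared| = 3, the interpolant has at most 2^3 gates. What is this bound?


Shared atoms = 3
Craig interpolant size bound = 2^3
= 8

8


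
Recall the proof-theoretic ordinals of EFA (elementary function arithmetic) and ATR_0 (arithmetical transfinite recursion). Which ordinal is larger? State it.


Proof-theoretic ordinal of EFA (elementary function arithmetic): omega^3
Proof-theoretic ordinal of ATR_0 (arithmetical transfinite recursion): Gamma_0
Comparing: omega^3 < Gamma_0.
The larger ordinal is Gamma_0 (from ATR_0 (arithmetical transfinite recursion)).

Gamma_0


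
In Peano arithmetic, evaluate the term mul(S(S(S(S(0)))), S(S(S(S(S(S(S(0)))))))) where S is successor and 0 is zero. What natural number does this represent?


mul(S^4(0), S^7(0)):
S^4(0) = 4
S^7(0) = 7
4 * 7 = 28

28


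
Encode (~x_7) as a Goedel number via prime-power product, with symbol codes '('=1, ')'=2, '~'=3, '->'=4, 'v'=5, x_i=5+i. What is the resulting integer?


Formula: (~x_7)
Symbol codes: [1, 3, 12, 2]
Primes: [2, 3, 5, 7]
p_1^1 = 2^1 = 2
p_2^3 = 3^3 = 27
p_3^12 = 5^12 = 244140625
p_4^2 = 7^2 = 49
Product = 645996093750

645996093750


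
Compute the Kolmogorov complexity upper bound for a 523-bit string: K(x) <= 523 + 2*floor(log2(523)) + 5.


floor(log2(523)) = 9
2 * 9 = 18
K(x) <= 523 + 18 + 5 = 546

546


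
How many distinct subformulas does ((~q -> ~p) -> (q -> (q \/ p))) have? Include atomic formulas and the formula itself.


Formula: ((~q -> ~p) -> (q -> (q \/ p)))
Subformulas found:
  1. q
  2. p
  3. ~p
  4. ~q
  5. (q \/ p)
  6. (~q -> ~p)
  7. (q -> (q \/ p))
  8. ((~q -> ~p) -> (q -> (q \/ p)))
Total distinct subformulas = 8

8


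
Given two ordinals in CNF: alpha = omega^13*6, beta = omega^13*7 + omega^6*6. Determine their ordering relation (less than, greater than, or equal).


Compare term by term from highest exponent:
alpha = omega^13*6
beta = omega^13*7 + omega^6*6
Term 1: alpha has omega^13*6, beta has omega^13*7
Term 2: alpha has omega^0*0, beta has omega^6*6
Result: alpha < beta

alpha < beta


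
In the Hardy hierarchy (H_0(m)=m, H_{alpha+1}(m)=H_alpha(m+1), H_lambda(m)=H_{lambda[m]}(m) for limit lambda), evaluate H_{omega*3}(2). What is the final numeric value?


H_{omega*3}(2):
For the Hardy hierarchy, H_{omega*k}(n) = 2^k * n.
2^3 = 8.
8 * 2 = 16

16


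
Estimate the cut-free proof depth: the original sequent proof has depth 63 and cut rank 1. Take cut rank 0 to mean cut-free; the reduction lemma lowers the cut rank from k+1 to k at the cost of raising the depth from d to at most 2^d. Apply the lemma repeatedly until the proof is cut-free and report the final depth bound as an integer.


Each rank reduction sends depth d to at most 2^d; cut rank r needs r reductions.
2_0(63) = 63
2_1(63) = 2^63 = 9223372036854775808
Cut-free depth bound = 9223372036854775808

9223372036854775808


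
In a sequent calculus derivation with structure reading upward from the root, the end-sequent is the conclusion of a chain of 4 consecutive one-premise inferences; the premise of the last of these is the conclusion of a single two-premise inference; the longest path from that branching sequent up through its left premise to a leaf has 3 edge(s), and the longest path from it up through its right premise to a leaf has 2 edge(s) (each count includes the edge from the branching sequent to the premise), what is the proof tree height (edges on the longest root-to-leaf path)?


Longest path through the left premise: 3 edges (measured from the branching sequent)
Longest path through the right premise: 2 edges
Height of the subtree rooted at the branching sequent: max(3, 2) = 3
The branching sequent sits 4 edges above the root (the chain of one-premise inferences), so height = 3 + 4 = 7

7


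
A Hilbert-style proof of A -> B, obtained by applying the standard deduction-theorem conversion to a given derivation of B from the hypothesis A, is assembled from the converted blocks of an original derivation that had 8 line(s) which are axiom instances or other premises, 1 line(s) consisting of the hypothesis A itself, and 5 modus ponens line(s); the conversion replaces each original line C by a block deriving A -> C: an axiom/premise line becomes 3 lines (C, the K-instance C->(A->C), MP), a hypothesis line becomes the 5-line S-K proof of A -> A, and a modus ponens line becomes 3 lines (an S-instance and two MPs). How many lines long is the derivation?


Deduction-theorem conversion, block by block:
- 8 axiom/premise lines -> 3 lines each = 24
- 1 hypothesis lines -> 5 lines each (identity proof A->A) = 5
- 5 MP lines -> 3 lines each (S-instance, MP, MP) = 15
Total = 24 + 5 + 15 = 44 lines.

44


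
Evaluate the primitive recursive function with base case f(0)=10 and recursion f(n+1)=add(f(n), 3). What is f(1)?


f(0) = 10
f(1) = add(f(0), 3) = add(10, 3) = 13


13


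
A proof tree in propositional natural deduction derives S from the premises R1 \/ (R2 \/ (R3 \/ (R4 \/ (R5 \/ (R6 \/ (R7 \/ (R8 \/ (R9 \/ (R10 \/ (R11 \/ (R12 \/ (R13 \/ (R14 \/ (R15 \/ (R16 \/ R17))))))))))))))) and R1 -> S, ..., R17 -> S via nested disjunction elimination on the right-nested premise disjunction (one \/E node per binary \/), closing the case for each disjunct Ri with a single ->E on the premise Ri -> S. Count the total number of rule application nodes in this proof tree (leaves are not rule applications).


The premise R1 \/ (R2 \/ (R3 \/ (R4 \/ (R5 \/ (R6 \/ (R7 \/ (R8 \/ (R9 \/ (R10 \/ (R11 \/ (R12 \/ (R13 \/ (R14 \/ (R15 \/ (R16 \/ R17))))))))))))))) contains 17 disjuncts, hence 16 binary \/ connectives.
- Each binary \/ is eliminated once: 16 \/E nodes.
- Each of the 17 cases Ri derives S by one ->E with Ri -> S: 17 ->E nodes.
Total = 16 + 17 = 33

33


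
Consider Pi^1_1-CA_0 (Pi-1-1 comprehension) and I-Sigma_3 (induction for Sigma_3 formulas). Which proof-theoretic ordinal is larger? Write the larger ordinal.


Proof-theoretic ordinal of Pi^1_1-CA_0 (Pi-1-1 comprehension): psi_0(Omega_omega)
Proof-theoretic ordinal of I-Sigma_3 (induction for Sigma_3 formulas): omega^(omega^(omega^omega))
Comparing: omega^(omega^(omega^omega)) < psi_0(Omega_omega).
The larger ordinal is psi_0(Omega_omega) (from Pi^1_1-CA_0 (Pi-1-1 comprehension)).

psi_0(Omega_omega)


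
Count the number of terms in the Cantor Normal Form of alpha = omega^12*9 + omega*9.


CNF: omega^12*9 + omega*9
Count the summands separated by '+':
  term 1: omega^12*9
  term 2: omega*9
Total terms = 2

2


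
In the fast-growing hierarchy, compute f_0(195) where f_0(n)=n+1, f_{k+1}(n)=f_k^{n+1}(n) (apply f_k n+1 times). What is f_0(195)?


f_0(195) = 195 + 1 = 196

196


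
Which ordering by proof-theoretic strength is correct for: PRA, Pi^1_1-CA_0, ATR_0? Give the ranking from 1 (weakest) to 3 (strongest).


Ordering by consistency strength:
1. PRA
2. ATR_0
3. Pi^1_1-CA_0


PRA=1, Pi^1_1-CA_0=3, ATR_0=2


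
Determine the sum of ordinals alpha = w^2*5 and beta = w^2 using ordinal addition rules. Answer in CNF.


Ordinal addition w^2*5 + w^2:
Both terms have the same exponent 2.
w^e*c + w^e*d = w^e*(c+d).
Result = w^2*(5+1) = w^2*6

w^2*6


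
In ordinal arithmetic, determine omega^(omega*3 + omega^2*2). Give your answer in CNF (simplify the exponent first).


omega^(omega*3 + omega^2*2):
In ordinal addition a term is absorbed by a following term of strictly larger exponent: 1 < 2, so omega*3 + omega^2*2 = omega^2*2.
omega raised to a CNF ordinal is a single CNF term: Result = omega^(omega^2*2)

omega^(omega^2*2)


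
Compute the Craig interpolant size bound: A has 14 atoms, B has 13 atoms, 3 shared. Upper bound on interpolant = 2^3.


Shared atoms = 3
Craig interpolant size bound = 2^3
= 8

8


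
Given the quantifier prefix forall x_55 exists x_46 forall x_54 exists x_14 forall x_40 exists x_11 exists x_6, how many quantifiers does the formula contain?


Quantifier prefix has 7 quantifier symbols.
Quantifier depth = 7

7


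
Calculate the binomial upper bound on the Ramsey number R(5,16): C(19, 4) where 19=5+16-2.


R(5,16) <= C(5+16-2, 5-1) = C(19, 4)
C(19, 4) = 19! / (4! * 15!)
= 3876

3876


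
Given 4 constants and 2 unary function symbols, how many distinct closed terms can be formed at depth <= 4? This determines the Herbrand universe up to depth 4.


Herbrand terms by depth:
Depth 0: 4 constants
Depth 1: 8 new terms (running total: 12)
Depth 2: 16 new terms (running total: 28)
Depth 3: 32 new terms (running total: 60)
Depth 4: 64 new terms (running total: 124)
Total distinct ground terms = 124

124


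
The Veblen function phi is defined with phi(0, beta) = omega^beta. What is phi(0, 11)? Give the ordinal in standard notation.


phi(0, 11):
phi(0, beta) = omega^beta by definition.
phi(0, 11) = omega^11

omega^11


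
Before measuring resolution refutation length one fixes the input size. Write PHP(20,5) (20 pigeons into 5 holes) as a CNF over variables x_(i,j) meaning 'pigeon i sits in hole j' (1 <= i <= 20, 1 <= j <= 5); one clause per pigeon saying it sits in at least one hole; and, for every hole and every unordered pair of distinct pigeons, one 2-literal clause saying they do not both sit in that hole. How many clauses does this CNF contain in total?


PHP(20,5): 20 pigeons, 5 holes, 20*5 = 100 variables.
- pigeon clauses: one per pigeon -> 20 clauses
- hole clauses: 5 holes * C(20,2) = 5 * 190 -> 950 clauses
Total clauses = 20 + 950 = 970

970


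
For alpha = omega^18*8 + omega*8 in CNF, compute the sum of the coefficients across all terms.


CNF: omega^18*8 + omega*8
Coefficients: 8 + 8 = 16

16


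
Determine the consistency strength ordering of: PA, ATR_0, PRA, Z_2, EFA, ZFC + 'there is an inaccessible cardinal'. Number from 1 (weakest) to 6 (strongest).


Ordering by consistency strength:
1. EFA
2. PRA
3. PA
4. ATR_0
5. Z_2
6. ZFC + 'there is an inaccessible cardinal'


PA=3, ATR_0=4, PRA=2, Z_2=5, EFA=1, ZFC + 'there is an inaccessible cardinal'=6


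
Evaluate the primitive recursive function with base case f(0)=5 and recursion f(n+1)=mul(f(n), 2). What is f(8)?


f(0) = 5
f(1) = mul(f(0), 2) = mul(5, 2) = 10
f(2) = mul(f(1), 2) = mul(10, 2) = 20
f(3) = mul(f(2), 2) = mul(20, 2) = 40
f(4) = mul(f(3), 2) = mul(40, 2) = 80
f(5) = mul(f(4), 2) = mul(80, 2) = 160
f(6) = mul(f(5), 2) = mul(160, 2) = 320
f(7) = mul(f(6), 2) = mul(320, 2) = 640
f(8) = mul(f(7), 2) = mul(640, 2) = 1280


1280


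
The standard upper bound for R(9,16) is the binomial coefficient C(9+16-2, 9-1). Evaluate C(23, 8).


R(9,16) <= C(9+16-2, 9-1) = C(23, 8)
C(23, 8) = 23! / (8! * 15!)
= 490314

490314


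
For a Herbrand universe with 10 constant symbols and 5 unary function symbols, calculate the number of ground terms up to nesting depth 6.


Herbrand terms by depth:
Depth 0: 10 constants
Depth 1: 50 new terms (running total: 60)
Depth 2: 250 new terms (running total: 310)
Depth 3: 1250 new terms (running total: 1560)
Depth 4: 6250 new terms (running total: 7810)
Depth 5: 31250 new terms (running total: 39060)
Depth 6: 156250 new terms (running total: 195310)
Total distinct ground terms = 195310

195310


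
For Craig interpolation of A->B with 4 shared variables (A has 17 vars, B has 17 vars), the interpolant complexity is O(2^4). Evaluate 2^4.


Shared atoms = 4
Craig interpolant size bound = 2^4
= 16

16


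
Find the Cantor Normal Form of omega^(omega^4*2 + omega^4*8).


omega^(omega^4*2 + omega^4*8):
Both terms of the exponent have the same exponent 4, so they merge: omega^4*2 + omega^4*8 = omega^4*(2+8) = omega^4*10.
omega raised to a CNF ordinal is a single CNF term: Result = omega^(omega^4*10)

omega^(omega^4*10)


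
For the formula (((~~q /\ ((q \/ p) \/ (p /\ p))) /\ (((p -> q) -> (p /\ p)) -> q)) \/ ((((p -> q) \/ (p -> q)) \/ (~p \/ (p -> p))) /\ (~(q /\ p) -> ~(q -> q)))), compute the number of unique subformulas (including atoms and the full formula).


Formula: (((~~q /\ ((q \/ p) \/ (p /\ p))) /\ (((p -> q) -> (p /\ p)) -> q)) \/ ((((p -> q) \/ (p -> q)) \/ (~p \/ (p -> p))) /\ (~(q /\ p) -> ~(q -> q))))
Subformulas found:
  1. q
  2. p
  3. ~p
  4. ~q
  5. ~~q
  6. (q /\ p)
  7. (q \/ p)
  8. (p -> p)
  9. (q -> q)
  10. (p /\ p)
  11. (p -> q)
  12. ~(q /\ p)
  13. ~(q -> q)
  14. (~p \/ (p -> p))
  15. ((p -> q) \/ (p -> q))
  16. ((p -> q) -> (p /\ p))
  17. ((q \/ p) \/ (p /\ p))
  18. (~(q /\ p) -> ~(q -> q))
  19. (((p -> q) -> (p /\ p)) -> q)
  20. (~~q /\ ((q \/ p) \/ (p /\ p)))
  21. (((p -> q) \/ (p -> q)) \/ (~p \/ (p -> p)))
  22. ((~~q /\ ((q \/ p) \/ (p /\ p))) /\ (((p -> q) -> (p /\ p)) -> q))
  23. ((((p -> q) \/ (p -> q)) \/ (~p \/ (p -> p))) /\ (~(q /\ p) -> ~(q -> q)))
  24. (((~~q /\ ((q \/ p) \/ (p /\ p))) /\ (((p -> q) -> (p /\ p)) -> q)) \/ ((((p -> q) \/ (p -> q)) \/ (~p \/ (p -> p))) /\ (~(q /\ p) -> ~(q -> q))))
Total distinct subformulas = 24

24


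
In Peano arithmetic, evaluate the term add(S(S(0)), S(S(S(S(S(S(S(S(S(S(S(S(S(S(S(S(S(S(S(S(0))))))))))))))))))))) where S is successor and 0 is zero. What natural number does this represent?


add(S^2(0), S^20(0)):
S^2(0) = 2
S^20(0) = 20
2 + 20 = 22

22


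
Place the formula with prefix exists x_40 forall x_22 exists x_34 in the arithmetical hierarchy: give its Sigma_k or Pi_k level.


Leading quantifier is exists, so the class is Sigma.
Number of quantifier blocks = alternations + 1 = 2 + 1 = 3.
Classification: Sigma_3

Sigma_3


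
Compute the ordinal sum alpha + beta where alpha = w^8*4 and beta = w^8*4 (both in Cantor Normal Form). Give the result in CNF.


Ordinal addition w^8*4 + w^8*4:
Both terms have the same exponent 8.
w^e*c + w^e*d = w^e*(c+d).
Result = w^8*(4+4) = w^8*8

w^8*8


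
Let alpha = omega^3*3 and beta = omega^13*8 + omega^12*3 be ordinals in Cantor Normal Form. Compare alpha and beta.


Compare term by term from highest exponent:
alpha = omega^3*3
beta = omega^13*8 + omega^12*3
Term 1: alpha has omega^3*3, beta has omega^13*8
Term 2: alpha has omega^0*0, beta has omega^12*3
Result: alpha < beta

alpha < beta


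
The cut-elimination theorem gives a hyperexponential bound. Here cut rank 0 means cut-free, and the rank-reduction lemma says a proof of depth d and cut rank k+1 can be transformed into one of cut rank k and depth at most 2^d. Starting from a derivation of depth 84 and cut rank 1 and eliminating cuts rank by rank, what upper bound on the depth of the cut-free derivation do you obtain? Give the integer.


Each rank reduction sends depth d to at most 2^d; cut rank r needs r reductions.
2_0(84) = 84
2_1(84) = 2^84 = 19342813113834066795298816
Cut-free depth bound = 19342813113834066795298816

19342813113834066795298816


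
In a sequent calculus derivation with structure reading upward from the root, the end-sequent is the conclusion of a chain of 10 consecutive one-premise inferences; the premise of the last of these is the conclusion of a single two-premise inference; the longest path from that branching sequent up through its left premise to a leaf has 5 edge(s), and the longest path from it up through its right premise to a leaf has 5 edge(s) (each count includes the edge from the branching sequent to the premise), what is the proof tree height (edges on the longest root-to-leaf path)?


Longest path through the left premise: 5 edges (measured from the branching sequent)
Longest path through the right premise: 5 edges
Height of the subtree rooted at the branching sequent: max(5, 5) = 5
The branching sequent sits 10 edges above the root (the chain of one-premise inferences), so height = 5 + 10 = 15

15


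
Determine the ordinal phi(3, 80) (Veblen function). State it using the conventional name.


phi(3, 80):
phi(3, beta) = eta_beta (the beta-th eta number, fixed point of zeta).
phi(3, 80) = eta_80

eta_80


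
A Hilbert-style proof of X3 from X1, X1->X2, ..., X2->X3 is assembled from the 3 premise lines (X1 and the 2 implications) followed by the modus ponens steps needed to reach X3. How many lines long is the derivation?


We have 3 premise lines: X1 and 2 implications.
Each implication is detached once by MP, giving 2 MP lines.
3 premise lines + 2 MP lines = 5 total lines.

5


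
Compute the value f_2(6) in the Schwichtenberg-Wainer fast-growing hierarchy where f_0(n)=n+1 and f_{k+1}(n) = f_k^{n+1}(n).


f_2(6) = f_1^7(6)
f_1(m) = 2m + 1.
Iterating: f_1^k(n) = 2^k*(n+1) - 1.
f_2(6) = 2^7*(6+1) - 1 = 128*7 - 1 = 895

895


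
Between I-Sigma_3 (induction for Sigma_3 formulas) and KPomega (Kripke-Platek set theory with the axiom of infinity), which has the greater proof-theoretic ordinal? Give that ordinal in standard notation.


Proof-theoretic ordinal of I-Sigma_3 (induction for Sigma_3 formulas): omega^(omega^(omega^omega))
Proof-theoretic ordinal of KPomega (Kripke-Platek set theory with the axiom of infinity): psi_0(epsilon_{Omega+1})
Comparing: omega^(omega^(omega^omega)) < psi_0(epsilon_{Omega+1}).
The larger ordinal is psi_0(epsilon_{Omega+1}) (from KPomega (Kripke-Platek set theory with the axiom of infinity)).

psi_0(epsilon_{Omega+1})


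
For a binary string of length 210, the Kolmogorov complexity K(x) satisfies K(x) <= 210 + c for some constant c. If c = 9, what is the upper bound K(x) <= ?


K(x) <= |x| + c = 210 + 9 = 219

219


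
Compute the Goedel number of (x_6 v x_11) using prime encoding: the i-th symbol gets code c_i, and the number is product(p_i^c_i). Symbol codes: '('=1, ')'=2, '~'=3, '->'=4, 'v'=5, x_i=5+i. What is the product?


Formula: (x_6 v x_11)
Symbol codes: [1, 11, 5, 16, 2]
Primes: [2, 3, 5, 7, 11]
p_1^1 = 2^1 = 2
p_2^11 = 3^11 = 177147
p_3^5 = 5^5 = 3125
p_4^16 = 7^16 = 33232930569601
p_5^2 = 11^2 = 121
Product = 4452129925907413187418750

4452129925907413187418750


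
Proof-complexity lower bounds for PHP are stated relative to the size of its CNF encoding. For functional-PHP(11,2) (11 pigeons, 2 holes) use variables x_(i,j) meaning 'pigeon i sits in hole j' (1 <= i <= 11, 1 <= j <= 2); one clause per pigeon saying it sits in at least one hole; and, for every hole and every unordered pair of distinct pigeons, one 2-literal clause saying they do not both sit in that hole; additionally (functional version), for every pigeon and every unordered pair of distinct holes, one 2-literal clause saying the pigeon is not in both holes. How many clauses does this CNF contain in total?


functional-PHP(11,2): 11 pigeons, 2 holes, 11*2 = 22 variables.
- pigeon clauses: one per pigeon -> 11 clauses
- hole clauses: 2 holes * C(11,2) = 2 * 55 -> 110 clauses
- functional clauses: 11 pigeons * C(2,2) = 11 * 1 -> 11 clauses
Total clauses = 11 + 110 + 11 = 132

132


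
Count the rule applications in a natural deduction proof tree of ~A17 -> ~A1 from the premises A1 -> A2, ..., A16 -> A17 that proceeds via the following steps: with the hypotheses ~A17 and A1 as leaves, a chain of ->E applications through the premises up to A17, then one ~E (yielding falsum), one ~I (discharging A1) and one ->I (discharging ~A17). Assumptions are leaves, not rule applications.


From hypothesis A1, 16 ->E steps along the 16 premises yield A17.
~E with hypothesis ~A17 gives falsum (1 node); ~I discharging A1 gives ~A1 (1 node); ->I discharging ~A17 gives the goal (1 node).
Total = 16 + 3 = 19 inference nodes.

19


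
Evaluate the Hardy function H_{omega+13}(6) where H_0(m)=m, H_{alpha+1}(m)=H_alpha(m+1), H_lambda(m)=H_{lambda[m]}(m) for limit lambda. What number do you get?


H_{omega+13}(6):
Unwind the 13 successor steps: H_{omega+13}(6) = H_omega(6+13) = H_omega(19).
H_omega(m) = H_m(m) = m + m = 2m.
Result = 2 * 19 = 38

38


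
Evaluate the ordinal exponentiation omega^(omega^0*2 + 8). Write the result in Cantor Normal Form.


omega^(omega^0*2 + 8):
omega^0 = 1, so the exponent is 2 + 8 = 10 (finite ordinal addition).
Result = omega^10, already a single CNF term.

omega^10


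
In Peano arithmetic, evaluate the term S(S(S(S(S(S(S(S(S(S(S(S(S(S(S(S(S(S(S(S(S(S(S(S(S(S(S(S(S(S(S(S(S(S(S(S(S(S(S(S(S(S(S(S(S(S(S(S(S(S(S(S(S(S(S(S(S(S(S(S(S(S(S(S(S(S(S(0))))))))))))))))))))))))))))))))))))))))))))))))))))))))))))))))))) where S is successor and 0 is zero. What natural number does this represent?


Counting successors applied to 0:
67 applications of S to 0 = 67

67


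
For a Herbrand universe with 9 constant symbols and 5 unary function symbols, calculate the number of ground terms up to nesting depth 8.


Herbrand terms by depth:
Depth 0: 9 constants
Depth 1: 45 new terms (running total: 54)
Depth 2: 225 new terms (running total: 279)
Depth 3: 1125 new terms (running total: 1404)
Depth 4: 5625 new terms (running total: 7029)
Depth 5: 28125 new terms (running total: 35154)
Depth 6: 140625 new terms (running total: 175779)
Depth 7: 703125 new terms (running total: 878904)
Depth 8: 3515625 new terms (running total: 4394529)
Total distinct ground terms = 4394529

4394529


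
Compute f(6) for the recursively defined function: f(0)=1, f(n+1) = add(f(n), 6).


f(0) = 1
f(1) = add(f(0), 6) = add(1, 6) = 7
f(2) = add(f(1), 6) = add(7, 6) = 13
f(3) = add(f(2), 6) = add(13, 6) = 19
f(4) = add(f(3), 6) = add(19, 6) = 25
f(5) = add(f(4), 6) = add(25, 6) = 31
f(6) = add(f(5), 6) = add(31, 6) = 37


37


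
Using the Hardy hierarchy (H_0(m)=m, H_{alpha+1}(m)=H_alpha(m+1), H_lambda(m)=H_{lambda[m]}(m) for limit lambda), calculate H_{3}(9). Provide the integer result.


H_3(9):
For finite ordinals k, H_k(n) = n + k (each successor step adds 1).
H_3(9) = 9 + 3 = 12

12


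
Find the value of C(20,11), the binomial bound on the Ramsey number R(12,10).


R(12,10) <= C(12+10-2, 12-1) = C(20, 11)
C(20, 11) = 20! / (11! * 9!)
= 167960

167960


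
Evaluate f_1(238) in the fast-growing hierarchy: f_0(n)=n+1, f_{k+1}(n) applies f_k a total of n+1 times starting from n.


f_1(238) = f_0^239(238)
f_0 adds 1 each time, applied 239 times.
f_1(238) = 238 + 239 = 477

477


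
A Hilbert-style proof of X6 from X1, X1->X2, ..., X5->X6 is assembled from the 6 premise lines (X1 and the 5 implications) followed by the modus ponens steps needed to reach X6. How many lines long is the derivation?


We have 6 premise lines: X1 and 5 implications.
Each implication is detached once by MP, giving 5 MP lines.
6 premise lines + 5 MP lines = 11 total lines.

11


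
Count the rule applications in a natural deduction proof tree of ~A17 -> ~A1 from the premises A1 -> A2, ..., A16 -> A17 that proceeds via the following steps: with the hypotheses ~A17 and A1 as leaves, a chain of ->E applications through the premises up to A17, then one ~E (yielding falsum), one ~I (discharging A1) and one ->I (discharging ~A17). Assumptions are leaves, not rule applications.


From hypothesis A1, 16 ->E steps along the 16 premises yield A17.
~E with hypothesis ~A17 gives falsum (1 node); ~I discharging A1 gives ~A1 (1 node); ->I discharging ~A17 gives the goal (1 node).
Total = 16 + 3 = 19 inference nodes.

19


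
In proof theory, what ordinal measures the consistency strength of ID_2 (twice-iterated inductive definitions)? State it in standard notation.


The proof-theoretic ordinal of ID_2 (twice-iterated inductive definitions) is a standard result in ordinal analysis.
This ordinal is the supremum of order types of primitive recursive well-orderings
that the theory can prove to be well-ordered.
For ID_2 (twice-iterated inductive definitions), the proof-theoretic ordinal is psi_0(epsilon_{Omega_2+1}).

psi_0(epsilon_{Omega_2+1})


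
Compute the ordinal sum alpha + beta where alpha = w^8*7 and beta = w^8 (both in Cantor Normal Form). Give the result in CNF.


Ordinal addition w^8*7 + w^8:
Both terms have the same exponent 8.
w^e*c + w^e*d = w^e*(c+d).
Result = w^8*(7+1) = w^8*8

w^8*8


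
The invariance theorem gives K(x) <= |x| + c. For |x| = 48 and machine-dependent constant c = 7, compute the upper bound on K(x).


K(x) <= |x| + c = 48 + 7 = 55

55


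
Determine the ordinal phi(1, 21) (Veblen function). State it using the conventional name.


phi(1, 21):
phi(1, beta) = epsilon_beta (the beta-th epsilon number).
phi(1, 21) = epsilon_21

epsilon_21


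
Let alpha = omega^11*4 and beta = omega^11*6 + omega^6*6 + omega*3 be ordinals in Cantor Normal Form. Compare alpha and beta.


Compare term by term from highest exponent:
alpha = omega^11*4
beta = omega^11*6 + omega^6*6 + omega*3
Term 1: alpha has omega^11*4, beta has omega^11*6
Term 2: alpha has omega^0*0, beta has omega^6*6
Term 3: alpha has omega^0*0, beta has omega^1*3
Result: alpha < beta

alpha < beta


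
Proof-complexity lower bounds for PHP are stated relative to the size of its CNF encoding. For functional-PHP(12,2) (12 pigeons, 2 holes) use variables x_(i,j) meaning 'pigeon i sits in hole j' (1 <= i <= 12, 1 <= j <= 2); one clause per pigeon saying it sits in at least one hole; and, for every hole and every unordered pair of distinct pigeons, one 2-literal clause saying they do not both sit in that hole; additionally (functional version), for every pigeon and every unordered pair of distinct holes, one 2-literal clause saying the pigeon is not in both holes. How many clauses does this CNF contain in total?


functional-PHP(12,2): 12 pigeons, 2 holes, 12*2 = 24 variables.
- pigeon clauses: one per pigeon -> 12 clauses
- hole clauses: 2 holes * C(12,2) = 2 * 66 -> 132 clauses
- functional clauses: 12 pigeons * C(2,2) = 12 * 1 -> 12 clauses
Total clauses = 12 + 132 + 12 = 156

156


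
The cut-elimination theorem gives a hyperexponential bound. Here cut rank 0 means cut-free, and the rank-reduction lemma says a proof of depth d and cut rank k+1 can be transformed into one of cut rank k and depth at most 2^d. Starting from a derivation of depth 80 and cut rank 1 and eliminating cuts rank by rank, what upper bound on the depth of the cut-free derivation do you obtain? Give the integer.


Each rank reduction sends depth d to at most 2^d; cut rank r needs r reductions.
2_0(80) = 80
2_1(80) = 2^80 = 1208925819614629174706176
Cut-free depth bound = 1208925819614629174706176

1208925819614629174706176


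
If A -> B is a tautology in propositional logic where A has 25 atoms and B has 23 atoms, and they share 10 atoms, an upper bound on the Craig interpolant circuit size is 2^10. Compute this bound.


Shared atoms = 10
Craig interpolant size bound = 2^10
= 1024

1024


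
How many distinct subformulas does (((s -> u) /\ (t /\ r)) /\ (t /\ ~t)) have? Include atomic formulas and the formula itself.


Formula: (((s -> u) /\ (t /\ r)) /\ (t /\ ~t))
Subformulas found:
  1. u
  2. s
  3. r
  4. t
  5. ~t
  6. (t /\ r)
  7. (s -> u)
  8. (t /\ ~t)
  9. ((s -> u) /\ (t /\ r))
  10. (((s -> u) /\ (t /\ r)) /\ (t /\ ~t))
Total distinct subformulas = 10

10


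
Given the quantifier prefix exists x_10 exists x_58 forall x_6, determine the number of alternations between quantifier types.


Walk the prefix and count type changes:
  position 1: exists -> exists
  position 2: exists -> forall <-- alternation
Total alternations = 1

1


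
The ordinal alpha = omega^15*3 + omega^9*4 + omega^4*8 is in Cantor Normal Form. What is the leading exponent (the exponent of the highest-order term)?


CNF: omega^15*3 + omega^9*4 + omega^4*8
The leading term is omega^15*3, which has exponent 15.

15


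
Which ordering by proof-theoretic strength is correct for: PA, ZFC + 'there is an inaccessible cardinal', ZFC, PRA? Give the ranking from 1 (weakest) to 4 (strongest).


Ordering by consistency strength:
1. PRA
2. PA
3. ZFC
4. ZFC + 'there is an inaccessible cardinal'


PA=2, ZFC + 'there is an inaccessible cardinal'=4, ZFC=3, PRA=1


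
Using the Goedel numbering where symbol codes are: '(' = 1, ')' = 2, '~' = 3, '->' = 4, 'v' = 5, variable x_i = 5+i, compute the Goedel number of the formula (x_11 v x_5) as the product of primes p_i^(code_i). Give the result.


Formula: (x_11 v x_5)
Symbol codes: [1, 16, 5, 10, 2]
Primes: [2, 3, 5, 7, 11]
p_1^1 = 2^1 = 2
p_2^16 = 3^16 = 43046721
p_3^5 = 5^5 = 3125
p_4^10 = 7^10 = 282475249
p_5^2 = 11^2 = 121
Product = 9195722632538325056250

9195722632538325056250


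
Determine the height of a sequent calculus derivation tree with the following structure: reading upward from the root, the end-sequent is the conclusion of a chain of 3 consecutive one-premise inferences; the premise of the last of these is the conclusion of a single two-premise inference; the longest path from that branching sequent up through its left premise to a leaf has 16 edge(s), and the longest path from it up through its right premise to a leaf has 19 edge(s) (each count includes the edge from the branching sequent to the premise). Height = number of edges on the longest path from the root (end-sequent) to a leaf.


Longest path through the left premise: 16 edges (measured from the branching sequent)
Longest path through the right premise: 19 edges
Height of the subtree rooted at the branching sequent: max(16, 19) = 19
The branching sequent sits 3 edges above the root (the chain of one-premise inferences), so height = 19 + 3 = 22

22


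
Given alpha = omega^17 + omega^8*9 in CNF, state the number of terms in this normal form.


CNF: omega^17 + omega^8*9
Count the summands separated by '+':
  term 1: omega^17
  term 2: omega^8*9
Total terms = 2

2


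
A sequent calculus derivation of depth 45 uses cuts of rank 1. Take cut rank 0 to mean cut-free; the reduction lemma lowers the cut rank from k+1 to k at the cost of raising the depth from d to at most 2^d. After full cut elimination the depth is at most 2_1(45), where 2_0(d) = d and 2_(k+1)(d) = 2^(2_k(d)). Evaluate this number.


Each rank reduction sends depth d to at most 2^d; cut rank r needs r reductions.
2_0(45) = 45
2_1(45) = 2^45 = 35184372088832
Cut-free depth bound = 35184372088832

35184372088832


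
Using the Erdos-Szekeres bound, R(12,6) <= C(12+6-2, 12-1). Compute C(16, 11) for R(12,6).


R(12,6) <= C(12+6-2, 12-1) = C(16, 11)
C(16, 11) = 16! / (11! * 5!)
= 4368

4368


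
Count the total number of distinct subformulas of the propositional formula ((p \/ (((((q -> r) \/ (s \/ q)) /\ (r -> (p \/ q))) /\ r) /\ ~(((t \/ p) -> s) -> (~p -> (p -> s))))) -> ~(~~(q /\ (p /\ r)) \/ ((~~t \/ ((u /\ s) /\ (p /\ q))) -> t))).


Formula: ((p \/ (((((q -> r) \/ (s \/ q)) /\ (r -> (p \/ q))) /\ r) /\ ~(((t \/ p) -> s) -> (~p -> (p -> s))))) -> ~(~~(q /\ (p /\ r)) \/ ((~~t \/ ((u /\ s) /\ (p /\ q))) -> t)))
Subformulas found:
  1. r
  2. p
  3. q
  4. u
  5. s
  6. t
  7. ~t
  8. ~p
  9. ~~t
  10. (p /\ q)
  11. (p /\ r)
  12. (s \/ q)
  13. (u /\ s)
  14. (q -> r)
  15. (p -> s)
  16. (p \/ q)
  17. (t \/ p)
  18. ((t \/ p) -> s)
  19. (r -> (p \/ q))
  20. (q /\ (p /\ r))
  21. ~(q /\ (p /\ r))
  22. (~p -> (p -> s))
  23. ~~(q /\ (p /\ r))
  24. ((u /\ s) /\ (p /\ q))
  25. ((q -> r) \/ (s \/ q))
  26. (~~t \/ ((u /\ s) /\ (p /\ q)))
  27. (((t \/ p) -> s) -> (~p -> (p -> s)))
  28. ((~~t \/ ((u /\ s) /\ (p /\ q))) -> t)
  29. ~(((t \/ p) -> s) -> (~p -> (p -> s)))
  30. (((q -> r) \/ (s \/ q)) /\ (r -> (p \/ q)))
  31. ((((q -> r) \/ (s \/ q)) /\ (r -> (p \/ q))) /\ r)
  32. (~~(q /\ (p /\ r)) \/ ((~~t \/ ((u /\ s) /\ (p /\ q))) -> t))
  33. ~(~~(q /\ (p /\ r)) \/ ((~~t \/ ((u /\ s) /\ (p /\ q))) -> t))
  34. (((((q -> r) \/ (s \/ q)) /\ (r -> (p \/ q))) /\ r) /\ ~(((t \/ p) -> s) -> (~p -> (p -> s))))
  35. (p \/ (((((q -> r) \/ (s \/ q)) /\ (r -> (p \/ q))) /\ r) /\ ~(((t \/ p) -> s) -> (~p -> (p -> s)))))
  36. ((p \/ (((((q -> r) \/ (s \/ q)) /\ (r -> (p \/ q))) /\ r) /\ ~(((t \/ p) -> s) -> (~p -> (p -> s))))) -> ~(~~(q /\ (p /\ r)) \/ ((~~t \/ ((u /\ s) /\ (p /\ q))) -> t)))
Total distinct subformulas = 36

36
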